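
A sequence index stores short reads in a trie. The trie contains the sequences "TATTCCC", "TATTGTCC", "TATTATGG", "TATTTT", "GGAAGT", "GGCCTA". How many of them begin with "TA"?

Filter for entries beginning with "TA":
Words under "TA": TATTATGG, TATTCCC, TATTGTCC, TATTTT
Count: 4

4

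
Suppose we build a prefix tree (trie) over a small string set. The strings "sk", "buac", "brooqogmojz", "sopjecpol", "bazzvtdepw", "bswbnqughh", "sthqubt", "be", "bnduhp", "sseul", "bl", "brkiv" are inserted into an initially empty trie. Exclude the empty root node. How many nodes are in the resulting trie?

Trace insertions, counting only characters that open a new branch:
  "sk" → 2 new (s, k)
  "buac" → 4 new (b, u, a, c)
  "brooqogmojz" → prefix "b" already present; 10 new (r, o, o, q, o, g, m, o, j, z)
  "sopjecpol" → prefix "s" already present; 8 new (o, p, j, e, c, p, o, l)
  "bazzvtdepw" → prefix "b" already present; 9 new (a, z, z, v, t, d, e, p, w)
  "bswbnqughh" → prefix "b" already present; 9 new (s, w, b, n, q, u, g, h, h)
  "sthqubt" → prefix "s" already present; 6 new (t, h, q, u, b, t)
  "be" → prefix "b" already present; 1 new (e)
  "bnduhp" → prefix "b" already present; 5 new (n, d, u, h, p)
  "sseul" → prefix "s" already present; 4 new (s, e, u, l)
  "bl" → prefix "b" already present; 1 new (l)
  "brkiv" → prefix "br" already present; 3 new (k, i, v)
Total nodes = 2 + 4 + 10 + 8 + 9 + 9 + 6 + 1 + 5 + 4 + 1 + 3 = 62

62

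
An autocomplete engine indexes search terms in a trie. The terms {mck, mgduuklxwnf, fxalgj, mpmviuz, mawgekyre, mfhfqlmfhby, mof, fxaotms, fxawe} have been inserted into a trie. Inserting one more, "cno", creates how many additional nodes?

3

"cno" shares no prefix with any stored word, so all 3 characters open new nodes.
3 − 0 = 3 new nodes.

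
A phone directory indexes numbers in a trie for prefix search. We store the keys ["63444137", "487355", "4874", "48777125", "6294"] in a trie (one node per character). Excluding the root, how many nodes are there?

23

Trie structure (* marks end of a word):
(root)
├─ 4
│  └─ 8
│     └─ 7
│        ├─ 3
│        │  └─ 5
│        │     └─ 5 *
│        ├─ 4 *
│        └─ 7
│           └─ 7
│              └─ 1
│                 └─ 2
│                    └─ 5 *
└─ 6
   ├─ 2
   │  └─ 9
   │     └─ 4 *
   └─ 3
      └─ 4
         └─ 4
            └─ 4
               └─ 1
                  └─ 3
                     └─ 7 *
Counting every labelled node above: 23.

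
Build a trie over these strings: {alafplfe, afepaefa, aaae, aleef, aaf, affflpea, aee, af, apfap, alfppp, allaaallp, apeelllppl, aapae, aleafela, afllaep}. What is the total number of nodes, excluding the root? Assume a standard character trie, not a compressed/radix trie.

66

Insert word by word; a character creates a node only if that edge doesn't already exist:
  "alafplfe" → 8 new (a, l, a, f, p, l, f, e)
  "afepaefa" → prefix "a" already present; 7 new (f, e, p, a, e, f, a)
  "aaae" → prefix "a" already present; 3 new (a, a, e)
  "aleef" → prefix "al" already present; 3 new (e, e, f)
  "aaf" → prefix "aa" already present; 1 new (f)
  "affflpea" → prefix "af" already present; 6 new (f, f, l, p, e, a)
  "aee" → prefix "a" already present; 2 new (e, e)
  "af" → prefix "af" already present; 0 new (none)
  "apfap" → prefix "a" already present; 4 new (p, f, a, p)
  "alfppp" → prefix "al" already present; 4 new (f, p, p, p)
  "allaaallp" → prefix "al" already present; 7 new (l, a, a, a, l, l, p)
  "apeelllppl" → prefix "ap" already present; 8 new (e, e, l, l, l, p, p, l)
  "aapae" → prefix "aa" already present; 3 new (p, a, e)
  "aleafela" → prefix "ale" already present; 5 new (a, f, e, l, a)
  "afllaep" → prefix "af" already present; 5 new (l, l, a, e, p)
Total nodes = 8 + 7 + 3 + 3 + 1 + 6 + 2 + 0 + 4 + 4 + 7 + 8 + 3 + 5 + 5 = 66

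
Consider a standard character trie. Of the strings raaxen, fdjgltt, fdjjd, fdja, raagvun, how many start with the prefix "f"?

3

Traverse to the node for "f", then collect every word in that subtree.
Words under "f": fdja, fdjgltt, fdjjd
Count: 3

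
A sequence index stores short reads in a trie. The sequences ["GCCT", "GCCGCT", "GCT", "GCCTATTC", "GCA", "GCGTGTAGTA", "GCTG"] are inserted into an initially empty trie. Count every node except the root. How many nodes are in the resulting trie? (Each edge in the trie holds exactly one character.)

22

Trace insertions, counting only characters that open a new branch:
  "GCCT" → 4 new (G, C, C, T)
  "GCCGCT" → prefix "GCC" already present; 3 new (G, C, T)
  "GCT" → prefix "GC" already present; 1 new (T)
  "GCCTATTC" → prefix "GCCT" already present; 4 new (A, T, T, C)
  "GCA" → prefix "GC" already present; 1 new (A)
  "GCGTGTAGTA" → prefix "GC" already present; 8 new (G, T, G, T, A, G, T, A)
  "GCTG" → prefix "GCT" already present; 1 new (G)
Total nodes = 4 + 3 + 1 + 4 + 1 + 8 + 1 = 22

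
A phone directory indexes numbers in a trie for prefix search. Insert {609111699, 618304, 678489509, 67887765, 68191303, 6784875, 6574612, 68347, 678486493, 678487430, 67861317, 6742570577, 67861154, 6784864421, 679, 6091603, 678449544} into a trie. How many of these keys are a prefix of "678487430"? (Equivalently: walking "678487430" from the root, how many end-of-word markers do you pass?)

Check each prefix of "678487430" against the stored set — each match is an end-marker on the path.
Prefixes of the query that are stored words: "678487430"
Count: 1

1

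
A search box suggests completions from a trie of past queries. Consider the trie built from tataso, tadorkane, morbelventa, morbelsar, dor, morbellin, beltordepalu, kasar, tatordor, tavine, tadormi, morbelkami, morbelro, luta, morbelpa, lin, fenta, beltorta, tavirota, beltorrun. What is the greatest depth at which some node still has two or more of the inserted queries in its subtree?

6

Equivalently: take the maximum, over all pairs, of their longest common prefix length.
e.g. "beltordepalu" and "beltorrun" share the prefix "beltor" of length 6; no pair shares a longer one.
Longest shared-prefix length: 6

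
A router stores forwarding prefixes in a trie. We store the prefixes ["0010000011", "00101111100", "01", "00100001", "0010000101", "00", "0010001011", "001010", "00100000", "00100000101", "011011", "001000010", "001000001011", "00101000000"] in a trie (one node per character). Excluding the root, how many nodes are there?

Trie structure (* marks end of a word):
(root)
└─ 0
   ├─ 0 *
   │  └─ 1
   │     └─ 0
   │        ├─ 0
   │        │  └─ 0
   │        │     ├─ 0
   │        │     │  ├─ 0 *
   │        │     │  │  └─ 1
   │        │     │  │     ├─ 0
   │        │     │  │     │  └─ 1 *
   │        │     │  │     │     └─ 1 *
   │        │     │  │     └─ 1 *
   │        │     │  └─ 1 *
   │        │     │     └─ 0 *
   │        │     │        └─ 1 *
   │        │     └─ 1
   │        │        └─ 0
   │        │           └─ 1
   │        │              └─ 1 *
   │        └─ 1
   │           ├─ 0 *
   │           │  └─ 0
   │           │     └─ 0
   │           │        └─ 0
   │           │           └─ 0
   │           │              └─ 0 *
   │           └─ 1
   │              └─ 1
   │                 └─ 1
   │                    └─ 1
   │                       └─ 0
   │                          └─ 0 *
   └─ 1 *
      └─ 1
         └─ 0
            └─ 1
               └─ 1 *
Counting every labelled node above: 38.

38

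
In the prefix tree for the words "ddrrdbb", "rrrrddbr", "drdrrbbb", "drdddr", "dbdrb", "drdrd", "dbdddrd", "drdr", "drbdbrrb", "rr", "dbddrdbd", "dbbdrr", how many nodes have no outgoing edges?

10

Leaves are exactly the stored words that no other stored word extends.
Those words: "dbbdrr", "dbdddrd", "dbddrdbd", "dbdrb", "ddrrdbb", "drbdbrrb", "drdddr", "drdrd", "drdrrbbb", "rrrrddbr"
Leaf count: 10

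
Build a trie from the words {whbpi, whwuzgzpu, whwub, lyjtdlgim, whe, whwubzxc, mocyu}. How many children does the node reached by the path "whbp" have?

Walk "whbp" from the root, arriving at one node.
Characters that immediately follow "whbp" among the stored strings: {i}.
That node has 1 child edge.

1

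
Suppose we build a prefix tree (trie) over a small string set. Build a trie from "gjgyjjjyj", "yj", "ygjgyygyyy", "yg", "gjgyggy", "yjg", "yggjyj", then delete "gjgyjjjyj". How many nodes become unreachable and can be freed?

5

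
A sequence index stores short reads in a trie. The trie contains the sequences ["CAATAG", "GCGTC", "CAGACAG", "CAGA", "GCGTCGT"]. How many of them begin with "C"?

Walk to "C"; the words in its subtree are exactly those with that prefix.
Matches: "CAATAG", "CAGA", "CAGACAG"
Count: 3

3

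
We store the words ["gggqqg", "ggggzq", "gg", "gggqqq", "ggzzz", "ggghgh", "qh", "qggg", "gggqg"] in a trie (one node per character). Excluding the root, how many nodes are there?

Trie structure (* marks end of a word):
(root)
├─ g
│  └─ g *
│     ├─ g
│     │  ├─ g
│     │  │  └─ z
│     │  │     └─ q *
│     │  ├─ h
│     │  │  └─ g
│     │  │     └─ h *
│     │  └─ q
│     │     ├─ g *
│     │     └─ q
│     │        ├─ g *
│     │        └─ q *
│     └─ z
│        └─ z
│           └─ z *
└─ q
   ├─ g
   │  └─ g
   │     └─ g *
   └─ h *
Counting every labelled node above: 22.

22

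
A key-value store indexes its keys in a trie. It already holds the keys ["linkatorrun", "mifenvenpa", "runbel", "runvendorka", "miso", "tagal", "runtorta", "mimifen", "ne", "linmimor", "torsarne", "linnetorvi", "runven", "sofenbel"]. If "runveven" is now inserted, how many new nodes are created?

"runve" is already a path in the trie; the remaining "ven" must be added.
So 8 − 5 = 3 new nodes.

3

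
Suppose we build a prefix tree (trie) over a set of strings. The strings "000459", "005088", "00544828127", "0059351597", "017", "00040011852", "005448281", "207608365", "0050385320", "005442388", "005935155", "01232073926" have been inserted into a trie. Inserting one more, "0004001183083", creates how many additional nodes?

"000400118" is already a path in the trie; the remaining "3083" must be added.
Each of the 4 remaining characters creates one node.

4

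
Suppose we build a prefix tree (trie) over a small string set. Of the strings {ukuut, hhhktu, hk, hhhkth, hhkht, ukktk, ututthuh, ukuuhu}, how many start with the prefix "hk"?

1

Walk to "hk"; the words in its subtree are exactly those with that prefix.
Matches: "hk"
Count: 1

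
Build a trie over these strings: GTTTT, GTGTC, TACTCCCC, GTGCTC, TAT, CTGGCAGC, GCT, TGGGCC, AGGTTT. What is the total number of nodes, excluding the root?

41

Trace insertions, counting only characters that open a new branch:
  "GTTTT" → 5 new (G, T, T, T, T)
  "GTGTC" → prefix "GT" already present; 3 new (G, T, C)
  "TACTCCCC" → 8 new (T, A, C, T, C, C, C, C)
  "GTGCTC" → prefix "GTG" already present; 3 new (C, T, C)
  "TAT" → prefix "TA" already present; 1 new (T)
  "CTGGCAGC" → 8 new (C, T, G, G, C, A, G, C)
  "GCT" → prefix "G" already present; 2 new (C, T)
  "TGGGCC" → prefix "T" already present; 5 new (G, G, G, C, C)
  "AGGTTT" → 6 new (A, G, G, T, T, T)
Total nodes = 5 + 3 + 8 + 3 + 1 + 8 + 2 + 5 + 6 = 41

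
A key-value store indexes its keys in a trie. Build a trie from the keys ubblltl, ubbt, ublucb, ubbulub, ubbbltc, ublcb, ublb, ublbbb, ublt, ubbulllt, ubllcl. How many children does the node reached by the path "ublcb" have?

Walk "ublcb" from the root, arriving at one node.
No stored string extends past "ublcb".
That node has 0 child edges.

0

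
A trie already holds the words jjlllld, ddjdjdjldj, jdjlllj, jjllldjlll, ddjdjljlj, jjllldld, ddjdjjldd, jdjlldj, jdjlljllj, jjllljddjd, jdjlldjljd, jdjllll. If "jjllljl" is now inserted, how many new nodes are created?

1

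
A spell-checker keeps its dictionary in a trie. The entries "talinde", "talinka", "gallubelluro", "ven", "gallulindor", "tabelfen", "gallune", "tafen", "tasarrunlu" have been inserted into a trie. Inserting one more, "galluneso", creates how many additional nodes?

The longest prefix of "galluneso" already in the trie is "gallune" (length 7).
New nodes needed: |"galluneso"| − 7 = 9 − 7 = 2.

2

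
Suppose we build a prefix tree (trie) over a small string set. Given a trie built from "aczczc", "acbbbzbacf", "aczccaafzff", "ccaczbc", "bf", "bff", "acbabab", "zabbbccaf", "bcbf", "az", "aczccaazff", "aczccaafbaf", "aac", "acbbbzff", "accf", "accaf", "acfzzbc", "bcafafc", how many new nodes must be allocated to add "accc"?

Walking "accc" from the root, the first 3 characters ("acc") follow existing edges; "c" is the first miss.
So 4 − 3 = 1 new nodes.

1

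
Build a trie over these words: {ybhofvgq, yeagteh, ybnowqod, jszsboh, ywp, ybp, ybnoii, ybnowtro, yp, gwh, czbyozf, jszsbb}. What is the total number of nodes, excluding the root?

For each word, the new-node count is its length minus the longest prefix already in the trie:
  "ybhofvgq" → 8 new (y, b, h, o, f, v, g, q)
  "yeagteh" → prefix "y" already present; 6 new (e, a, g, t, e, h)
  "ybnowqod" → prefix "yb" already present; 6 new (n, o, w, q, o, d)
  "jszsboh" → 7 new (j, s, z, s, b, o, h)
  "ywp" → prefix "y" already present; 2 new (w, p)
  "ybp" → prefix "yb" already present; 1 new (p)
  "ybnoii" → prefix "ybno" already present; 2 new (i, i)
  "ybnowtro" → prefix "ybnow" already present; 3 new (t, r, o)
  "yp" → prefix "y" already present; 1 new (p)
  "gwh" → 3 new (g, w, h)
  "czbyozf" → 7 new (c, z, b, y, o, z, f)
  "jszsbb" → prefix "jszsb" already present; 1 new (b)
Total nodes = 8 + 6 + 6 + 7 + 2 + 1 + 2 + 3 + 1 + 3 + 7 + 1 = 47

47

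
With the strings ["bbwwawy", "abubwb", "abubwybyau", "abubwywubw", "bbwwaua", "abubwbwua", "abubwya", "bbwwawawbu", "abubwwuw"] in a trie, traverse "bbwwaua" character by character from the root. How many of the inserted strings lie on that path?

Walk "bbwwaua" from the root; an end-of-word marker is hit whenever a stored word is a prefix of "bbwwaua".
Prefixes of the query that are stored words: "bbwwaua"
Count: 1

1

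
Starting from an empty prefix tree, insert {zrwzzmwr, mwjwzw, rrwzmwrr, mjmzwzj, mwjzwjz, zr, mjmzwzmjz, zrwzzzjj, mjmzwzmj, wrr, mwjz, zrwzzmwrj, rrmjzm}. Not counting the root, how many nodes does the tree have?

Trace insertions, counting only characters that open a new branch:
  "zrwzzmwr" → 8 new (z, r, w, z, z, m, w, r)
  "mwjwzw" → 6 new (m, w, j, w, z, w)
  "rrwzmwrr" → 8 new (r, r, w, z, m, w, r, r)
  "mjmzwzj" → prefix "m" already present; 6 new (j, m, z, w, z, j)
  "mwjzwjz" → prefix "mwj" already present; 4 new (z, w, j, z)
  "zr" → prefix "zr" already present; 0 new (none)
  "mjmzwzmjz" → prefix "mjmzwz" already present; 3 new (m, j, z)
  "zrwzzzjj" → prefix "zrwzz" already present; 3 new (z, j, j)
  "mjmzwzmj" → prefix "mjmzwzmj" already present; 0 new (none)
  "wrr" → 3 new (w, r, r)
  "mwjz" → prefix "mwjz" already present; 0 new (none)
  "zrwzzmwrj" → prefix "zrwzzmwr" already present; 1 new (j)
  "rrmjzm" → prefix "rr" already present; 4 new (m, j, z, m)
Total nodes = 8 + 6 + 8 + 6 + 4 + 0 + 3 + 3 + 0 + 3 + 0 + 1 + 4 = 46

46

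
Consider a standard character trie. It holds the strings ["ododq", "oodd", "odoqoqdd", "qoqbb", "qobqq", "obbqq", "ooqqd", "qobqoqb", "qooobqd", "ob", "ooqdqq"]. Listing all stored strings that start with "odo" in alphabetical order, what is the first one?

ododq

Filter for "odo…" and sort: "ododq", "odoqoqdd"
The 1st is ododq.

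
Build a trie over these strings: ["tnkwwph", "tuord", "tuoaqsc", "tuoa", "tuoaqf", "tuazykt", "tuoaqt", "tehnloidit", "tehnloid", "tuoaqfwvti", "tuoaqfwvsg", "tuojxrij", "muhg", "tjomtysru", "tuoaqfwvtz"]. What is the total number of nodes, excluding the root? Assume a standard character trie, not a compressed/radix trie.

Insert word by word; a character creates a node only if that edge doesn't already exist:
  "tnkwwph" → 7 new (t, n, k, w, w, p, h)
  "tuord" → prefix "t" already present; 4 new (u, o, r, d)
  "tuoaqsc" → prefix "tuo" already present; 4 new (a, q, s, c)
  "tuoa" → prefix "tuoa" already present; 0 new (none)
  "tuoaqf" → prefix "tuoaq" already present; 1 new (f)
  "tuazykt" → prefix "tu" already present; 5 new (a, z, y, k, t)
  "tuoaqt" → prefix "tuoaq" already present; 1 new (t)
  "tehnloidit" → prefix "t" already present; 9 new (e, h, n, l, o, i, d, i, t)
  "tehnloid" → prefix "tehnloid" already present; 0 new (none)
  "tuoaqfwvti" → prefix "tuoaqf" already present; 4 new (w, v, t, i)
  "tuoaqfwvsg" → prefix "tuoaqfwv" already present; 2 new (s, g)
  "tuojxrij" → prefix "tuo" already present; 5 new (j, x, r, i, j)
  "muhg" → 4 new (m, u, h, g)
  "tjomtysru" → prefix "t" already present; 8 new (j, o, m, t, y, s, r, u)
  "tuoaqfwvtz" → prefix "tuoaqfwvt" already present; 1 new (z)
Total nodes = 7 + 4 + 4 + 0 + 1 + 5 + 1 + 9 + 0 + 4 + 2 + 5 + 4 + 8 + 1 = 55

55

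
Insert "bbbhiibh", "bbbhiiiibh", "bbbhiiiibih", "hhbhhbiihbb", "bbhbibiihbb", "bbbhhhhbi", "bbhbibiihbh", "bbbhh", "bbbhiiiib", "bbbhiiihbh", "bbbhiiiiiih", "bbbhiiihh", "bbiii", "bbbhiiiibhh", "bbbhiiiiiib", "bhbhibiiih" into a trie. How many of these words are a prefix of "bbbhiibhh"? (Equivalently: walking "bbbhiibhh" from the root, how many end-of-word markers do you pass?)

Walk "bbbhiibhh" from the root; an end-of-word marker is hit whenever a stored word is a prefix of "bbbhiibhh".
Prefixes of the query that are stored words: "bbbhiibh"
Count: 1

1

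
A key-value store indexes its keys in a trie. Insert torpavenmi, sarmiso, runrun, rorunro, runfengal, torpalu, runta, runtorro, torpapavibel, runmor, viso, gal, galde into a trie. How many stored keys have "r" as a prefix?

6

Filter for entries beginning with "r":
Words under "r": rorunro, runfengal, runmor, runrun, runta, runtorro
Count: 6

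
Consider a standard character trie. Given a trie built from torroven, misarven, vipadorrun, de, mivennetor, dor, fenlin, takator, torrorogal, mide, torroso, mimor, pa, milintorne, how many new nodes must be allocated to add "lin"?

Nothing in the trie begins with "l"; the whole of "lin" is new.
3 − 0 = 3 new nodes.

3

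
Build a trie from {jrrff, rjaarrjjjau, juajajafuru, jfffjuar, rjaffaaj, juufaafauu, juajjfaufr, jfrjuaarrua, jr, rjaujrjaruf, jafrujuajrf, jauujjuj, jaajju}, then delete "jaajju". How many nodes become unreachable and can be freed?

A node on "jaajju"'s path can go only if nothing else ends at it or branches off below it.
The suffix "ajju" (4 nodes) is used only by "jaajju"; the node for "ja" still has the child "f", so pruning stops there.
Nodes removed: 4

4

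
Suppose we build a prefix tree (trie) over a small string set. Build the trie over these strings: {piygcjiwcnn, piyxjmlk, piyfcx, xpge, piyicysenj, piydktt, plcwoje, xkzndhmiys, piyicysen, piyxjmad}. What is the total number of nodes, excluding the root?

For each word, the new-node count is its length minus the longest prefix already in the trie:
  "piygcjiwcnn" → 11 new (p, i, y, g, c, j, i, w, c, n, n)
  "piyxjmlk" → prefix "piy" already present; 5 new (x, j, m, l, k)
  "piyfcx" → prefix "piy" already present; 3 new (f, c, x)
  "xpge" → 4 new (x, p, g, e)
  "piyicysenj" → prefix "piy" already present; 7 new (i, c, y, s, e, n, j)
  "piydktt" → prefix "piy" already present; 4 new (d, k, t, t)
  "plcwoje" → prefix "p" already present; 6 new (l, c, w, o, j, e)
  "xkzndhmiys" → prefix "x" already present; 9 new (k, z, n, d, h, m, i, y, s)
  "piyicysen" → prefix "piyicysen" already present; 0 new (none)
  "piyxjmad" → prefix "piyxjm" already present; 2 new (a, d)
Total nodes = 11 + 5 + 3 + 4 + 7 + 4 + 6 + 9 + 0 + 2 = 51

51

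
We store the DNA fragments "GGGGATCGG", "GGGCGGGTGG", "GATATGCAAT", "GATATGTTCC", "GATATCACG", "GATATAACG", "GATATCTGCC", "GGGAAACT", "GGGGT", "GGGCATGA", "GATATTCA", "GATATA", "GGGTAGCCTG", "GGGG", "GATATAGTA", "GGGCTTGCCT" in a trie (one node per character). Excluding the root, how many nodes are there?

70

For each word, the new-node count is its length minus the longest prefix already in the trie:
  "GGGGATCGG" → 9 new (G, G, G, G, A, T, C, G, G)
  "GGGCGGGTGG" → prefix "GGG" already present; 7 new (C, G, G, G, T, G, G)
  "GATATGCAAT" → prefix "G" already present; 9 new (A, T, A, T, G, C, A, A, T)
  "GATATGTTCC" → prefix "GATATG" already present; 4 new (T, T, C, C)
  "GATATCACG" → prefix "GATAT" already present; 4 new (C, A, C, G)
  "GATATAACG" → prefix "GATAT" already present; 4 new (A, A, C, G)
  "GATATCTGCC" → prefix "GATATC" already present; 4 new (T, G, C, C)
  "GGGAAACT" → prefix "GGG" already present; 5 new (A, A, A, C, T)
  "GGGGT" → prefix "GGGG" already present; 1 new (T)
  "GGGCATGA" → prefix "GGGC" already present; 4 new (A, T, G, A)
  "GATATTCA" → prefix "GATAT" already present; 3 new (T, C, A)
  "GATATA" → prefix "GATATA" already present; 0 new (none)
  "GGGTAGCCTG" → prefix "GGG" already present; 7 new (T, A, G, C, C, T, G)
  "GGGG" → prefix "GGGG" already present; 0 new (none)
  "GATATAGTA" → prefix "GATATA" already present; 3 new (G, T, A)
  "GGGCTTGCCT" → prefix "GGGC" already present; 6 new (T, T, G, C, C, T)
Total nodes = 9 + 7 + 9 + 4 + 4 + 4 + 4 + 5 + 1 + 4 + 3 + 0 + 7 + 0 + 3 + 6 = 70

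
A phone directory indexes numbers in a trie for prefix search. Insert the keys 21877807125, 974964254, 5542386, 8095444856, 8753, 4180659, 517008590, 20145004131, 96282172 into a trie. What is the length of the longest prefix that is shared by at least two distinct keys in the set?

Equivalently: take the maximum, over all pairs, of their longest common prefix length.
e.g. "20145004131" and "21877807125" share the prefix "2" of length 1; no pair shares a longer one.
Longest shared-prefix length: 1

1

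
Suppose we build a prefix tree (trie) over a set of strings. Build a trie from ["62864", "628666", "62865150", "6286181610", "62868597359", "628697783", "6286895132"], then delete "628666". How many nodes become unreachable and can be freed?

Walk "628666" from the leaf back toward the root, removing each node that no remaining word uses.
The suffix "66" (2 nodes) is used only by "628666"; the node for "6286" still has the child "4", so pruning stops there.
Nodes removed: 2

2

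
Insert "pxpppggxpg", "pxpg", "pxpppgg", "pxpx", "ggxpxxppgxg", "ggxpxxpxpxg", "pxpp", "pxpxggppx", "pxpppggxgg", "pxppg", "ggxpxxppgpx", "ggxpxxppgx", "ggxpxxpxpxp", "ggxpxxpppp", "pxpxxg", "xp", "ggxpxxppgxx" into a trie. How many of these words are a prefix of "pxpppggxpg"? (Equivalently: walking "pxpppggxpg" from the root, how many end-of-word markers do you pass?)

Walk "pxpppggxpg" from the root; an end-of-word marker is hit whenever a stored word is a prefix of "pxpppggxpg".
Prefixes of the query that are stored words: "pxpp", "pxpppgg", "pxpppggxpg"
Count: 3

3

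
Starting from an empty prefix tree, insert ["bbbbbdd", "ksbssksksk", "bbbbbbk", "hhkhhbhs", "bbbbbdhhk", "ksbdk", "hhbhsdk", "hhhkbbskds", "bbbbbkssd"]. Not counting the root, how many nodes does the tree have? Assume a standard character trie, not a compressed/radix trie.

Trace insertions, counting only characters that open a new branch:
  "bbbbbdd" → 7 new (b, b, b, b, b, d, d)
  "ksbssksksk" → 10 new (k, s, b, s, s, k, s, k, s, k)
  "bbbbbbk" → prefix "bbbbb" already present; 2 new (b, k)
  "hhkhhbhs" → 8 new (h, h, k, h, h, b, h, s)
  "bbbbbdhhk" → prefix "bbbbbd" already present; 3 new (h, h, k)
  "ksbdk" → prefix "ksb" already present; 2 new (d, k)
  "hhbhsdk" → prefix "hh" already present; 5 new (b, h, s, d, k)
  "hhhkbbskds" → prefix "hh" already present; 8 new (h, k, b, b, s, k, d, s)
  "bbbbbkssd" → prefix "bbbbb" already present; 4 new (k, s, s, d)
Total nodes = 7 + 10 + 2 + 8 + 3 + 2 + 5 + 8 + 4 = 49

49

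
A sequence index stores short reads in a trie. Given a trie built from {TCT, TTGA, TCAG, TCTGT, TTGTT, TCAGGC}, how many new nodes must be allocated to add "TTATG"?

3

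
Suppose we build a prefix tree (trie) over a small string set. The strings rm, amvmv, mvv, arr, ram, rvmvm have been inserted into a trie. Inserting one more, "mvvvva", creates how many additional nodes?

3

The longest prefix of "mvvvva" already in the trie is "mvv" (length 3).
So 6 − 3 = 3 new nodes.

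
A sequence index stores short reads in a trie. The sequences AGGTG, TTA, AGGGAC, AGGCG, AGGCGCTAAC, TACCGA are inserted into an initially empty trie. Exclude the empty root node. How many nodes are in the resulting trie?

23

For each word, the new-node count is its length minus the longest prefix already in the trie:
  "AGGTG" → 5 new (A, G, G, T, G)
  "TTA" → 3 new (T, T, A)
  "AGGGAC" → prefix "AGG" already present; 3 new (G, A, C)
  "AGGCG" → prefix "AGG" already present; 2 new (C, G)
  "AGGCGCTAAC" → prefix "AGGCG" already present; 5 new (C, T, A, A, C)
  "TACCGA" → prefix "T" already present; 5 new (A, C, C, G, A)
Total nodes = 5 + 3 + 3 + 2 + 5 + 5 = 23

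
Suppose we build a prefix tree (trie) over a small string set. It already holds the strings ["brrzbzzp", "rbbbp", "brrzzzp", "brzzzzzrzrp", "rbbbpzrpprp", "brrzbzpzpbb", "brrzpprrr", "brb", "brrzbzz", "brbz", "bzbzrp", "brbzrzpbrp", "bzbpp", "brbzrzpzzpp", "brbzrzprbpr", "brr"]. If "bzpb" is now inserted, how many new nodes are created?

Walking "bzpb" from the root, the first 2 characters ("bz") follow existing edges; "p" is the first miss.
Each of the 2 remaining characters creates one node.

2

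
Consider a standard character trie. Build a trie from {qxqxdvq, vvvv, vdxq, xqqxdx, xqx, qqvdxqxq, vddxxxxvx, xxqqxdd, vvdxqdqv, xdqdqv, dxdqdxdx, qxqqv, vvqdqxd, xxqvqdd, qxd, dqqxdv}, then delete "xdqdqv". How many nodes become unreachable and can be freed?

5

After clearing the end-marker at "xdqdqv", prune upward until reaching a node still needed by another word.
The suffix "dqdqv" (5 nodes) is used only by "xdqdqv"; the node for "x" still has the child "q", so pruning stops there.
Nodes removed: 5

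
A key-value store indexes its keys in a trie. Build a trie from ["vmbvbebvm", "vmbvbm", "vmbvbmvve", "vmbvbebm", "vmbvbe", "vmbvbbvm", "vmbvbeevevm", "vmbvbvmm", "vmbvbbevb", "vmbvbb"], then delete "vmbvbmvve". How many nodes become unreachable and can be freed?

3

A node on "vmbvbmvve"'s path can go only if nothing else ends at it or branches off below it.
The suffix "vve" (3 nodes) is used only by "vmbvbmvve"; "vmbvbm" is itself a stored word, so pruning stops there.
Nodes removed: 3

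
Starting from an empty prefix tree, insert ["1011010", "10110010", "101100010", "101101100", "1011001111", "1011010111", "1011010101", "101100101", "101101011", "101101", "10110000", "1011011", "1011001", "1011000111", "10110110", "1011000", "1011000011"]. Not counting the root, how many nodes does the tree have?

Trie structure (* marks end of a word):
(root)
└─ 1
   └─ 0
      └─ 1
         └─ 1
            └─ 0
               ├─ 0
               │  ├─ 0 *
               │  │  ├─ 0 *
               │  │  │  └─ 1
               │  │  │     └─ 1 *
               │  │  └─ 1
               │  │     ├─ 0 *
               │  │     └─ 1
               │  │        └─ 1 *
               │  └─ 1 *
               │     ├─ 0 *
               │     │  └─ 1 *
               │     └─ 1
               │        └─ 1
               │           └─ 1 *
               └─ 1 *
                  ├─ 0 *
                  │  └─ 1
                  │     ├─ 0
                  │     │  └─ 1 *
                  │     └─ 1 *
                  │        └─ 1 *
                  └─ 1 *
                     └─ 0 *
                        └─ 0 *
Counting every labelled node above: 30.

30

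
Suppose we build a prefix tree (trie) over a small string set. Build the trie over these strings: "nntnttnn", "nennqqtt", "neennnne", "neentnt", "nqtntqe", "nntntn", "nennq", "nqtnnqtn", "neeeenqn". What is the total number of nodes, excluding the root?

Insert word by word; a character creates a node only if that edge doesn't already exist:
  "nntnttnn" → 8 new (n, n, t, n, t, t, n, n)
  "nennqqtt" → prefix "n" already present; 7 new (e, n, n, q, q, t, t)
  "neennnne" → prefix "ne" already present; 6 new (e, n, n, n, n, e)
  "neentnt" → prefix "neen" already present; 3 new (t, n, t)
  "nqtntqe" → prefix "n" already present; 6 new (q, t, n, t, q, e)
  "nntntn" → prefix "nntnt" already present; 1 new (n)
  "nennq" → prefix "nennq" already present; 0 new (none)
  "nqtnnqtn" → prefix "nqtn" already present; 4 new (n, q, t, n)
  "neeeenqn" → prefix "nee" already present; 5 new (e, e, n, q, n)
Total nodes = 8 + 7 + 6 + 3 + 6 + 1 + 0 + 4 + 5 = 40

40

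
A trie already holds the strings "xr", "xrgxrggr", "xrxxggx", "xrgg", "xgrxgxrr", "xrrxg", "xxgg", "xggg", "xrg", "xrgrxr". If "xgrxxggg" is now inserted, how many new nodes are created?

Walking "xgrxxggg" from the root, the first 4 characters ("xgrx") follow existing edges; "x" is the first miss.
New nodes needed: |"xgrxxggg"| − 4 = 8 − 4 = 4.

4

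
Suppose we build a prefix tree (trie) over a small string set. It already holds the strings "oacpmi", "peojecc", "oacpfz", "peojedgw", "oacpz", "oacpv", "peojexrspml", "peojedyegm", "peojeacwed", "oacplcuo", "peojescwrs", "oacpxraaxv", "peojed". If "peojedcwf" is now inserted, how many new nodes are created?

Walking "peojedcwf" from the root, the first 6 characters ("peojed") follow existing edges; "c" is the first miss.
Each of the 3 remaining characters creates one node.

3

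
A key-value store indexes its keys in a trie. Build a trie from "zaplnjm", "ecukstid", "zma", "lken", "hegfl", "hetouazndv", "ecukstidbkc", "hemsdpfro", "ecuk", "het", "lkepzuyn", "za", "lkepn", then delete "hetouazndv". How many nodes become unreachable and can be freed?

7

A node on "hetouazndv"'s path can go only if nothing else ends at it or branches off below it.
The suffix "ouazndv" (7 nodes) is used only by "hetouazndv"; "het" is itself a stored word, so pruning stops there.
Nodes removed: 7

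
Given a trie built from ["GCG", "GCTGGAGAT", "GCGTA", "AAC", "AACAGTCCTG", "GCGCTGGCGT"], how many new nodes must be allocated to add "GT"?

1

The longest prefix of "GT" already in the trie is "G" (length 1).
New nodes needed: |"GT"| − 1 = 2 − 1 = 1.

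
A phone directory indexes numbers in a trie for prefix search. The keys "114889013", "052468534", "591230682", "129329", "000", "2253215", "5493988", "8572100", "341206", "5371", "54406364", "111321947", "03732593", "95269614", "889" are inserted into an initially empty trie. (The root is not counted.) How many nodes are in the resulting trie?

93

Count nodes per top-level branch (shared prefixes stored once):
  '0'-branch (000, 03732593, 052468534): 18 nodes
  '1'-branch (111321947, 114889013, 129329): 21 nodes
  '2'-branch (2253215): 7 nodes
  '3'-branch (341206): 6 nodes
  '5'-branch (5371, 54406364, 5493988, 591230682): 24 nodes
  '8'-branch (8572100, 889): 9 nodes
  '9'-branch (95269614): 8 nodes
Sum: 93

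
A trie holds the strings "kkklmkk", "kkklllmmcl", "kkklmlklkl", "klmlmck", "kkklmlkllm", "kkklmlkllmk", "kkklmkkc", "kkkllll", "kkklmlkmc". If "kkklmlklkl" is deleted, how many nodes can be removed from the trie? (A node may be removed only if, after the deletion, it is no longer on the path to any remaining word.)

After clearing the end-marker at "kkklmlklkl", prune upward until reaching a node still needed by another word.
The suffix "kl" (2 nodes) is used only by "kkklmlklkl"; the node for "kkklmlkl" still has the child "l", so pruning stops there.
Nodes removed: 2

2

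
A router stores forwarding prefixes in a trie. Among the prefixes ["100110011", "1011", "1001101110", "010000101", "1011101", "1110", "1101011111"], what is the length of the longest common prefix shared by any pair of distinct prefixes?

The deepest shared node is where two words last agree before diverging.
e.g. "100110011" and "1001101110" share the prefix "100110" of length 6; no pair shares a longer one.
Longest shared-prefix length: 6

6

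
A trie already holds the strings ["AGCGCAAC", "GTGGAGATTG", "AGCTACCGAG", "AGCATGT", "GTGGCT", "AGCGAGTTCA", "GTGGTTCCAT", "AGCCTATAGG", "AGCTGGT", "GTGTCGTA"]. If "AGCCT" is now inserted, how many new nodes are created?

0

Every character of "AGCCT" already lies on an existing path (it is a prefix of some stored word).
No new nodes are needed: 0.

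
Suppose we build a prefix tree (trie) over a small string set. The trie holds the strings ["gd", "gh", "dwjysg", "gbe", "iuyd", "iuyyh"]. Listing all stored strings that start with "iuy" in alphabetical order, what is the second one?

iuyyh

DFS of the "iuy" subtree visits, in order: "iuyd", "iuyyh"
Position 2: iuyyh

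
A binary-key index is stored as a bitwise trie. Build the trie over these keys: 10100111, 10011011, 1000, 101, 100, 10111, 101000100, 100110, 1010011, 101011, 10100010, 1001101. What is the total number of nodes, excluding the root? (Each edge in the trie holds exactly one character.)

23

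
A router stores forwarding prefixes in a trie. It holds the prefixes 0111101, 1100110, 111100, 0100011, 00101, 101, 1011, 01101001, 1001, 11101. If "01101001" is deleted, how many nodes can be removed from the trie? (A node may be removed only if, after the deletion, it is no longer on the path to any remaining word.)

Walk "01101001" from the leaf back toward the root, removing each node that no remaining word uses.
The suffix "01001" (5 nodes) is used only by "01101001"; the node for "011" still has the child "1", so pruning stops there.
Nodes removed: 5

5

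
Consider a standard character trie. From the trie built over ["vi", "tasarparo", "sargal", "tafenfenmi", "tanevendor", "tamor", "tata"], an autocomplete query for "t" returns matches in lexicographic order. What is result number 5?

tata

Filter for "t…" and sort: "tafenfenmi", "tamor", "tanevendor", "tasarparo", "tata"
Position 5: tata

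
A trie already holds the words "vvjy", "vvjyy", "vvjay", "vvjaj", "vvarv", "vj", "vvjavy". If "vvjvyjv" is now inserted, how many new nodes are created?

4

"vvj" is already a path in the trie; the remaining "vyjv" must be added.
So 7 − 3 = 4 new nodes.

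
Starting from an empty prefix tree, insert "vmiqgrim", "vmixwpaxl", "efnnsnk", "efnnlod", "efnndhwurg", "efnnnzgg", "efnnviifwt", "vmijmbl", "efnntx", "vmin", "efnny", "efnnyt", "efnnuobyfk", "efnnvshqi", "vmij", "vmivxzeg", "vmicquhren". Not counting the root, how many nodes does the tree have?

Trace insertions, counting only characters that open a new branch:
  "vmiqgrim" → 8 new (v, m, i, q, g, r, i, m)
  "vmixwpaxl" → prefix "vmi" already present; 6 new (x, w, p, a, x, l)
  "efnnsnk" → 7 new (e, f, n, n, s, n, k)
  "efnnlod" → prefix "efnn" already present; 3 new (l, o, d)
  "efnndhwurg" → prefix "efnn" already present; 6 new (d, h, w, u, r, g)
  "efnnnzgg" → prefix "efnn" already present; 4 new (n, z, g, g)
  "efnnviifwt" → prefix "efnn" already present; 6 new (v, i, i, f, w, t)
  "vmijmbl" → prefix "vmi" already present; 4 new (j, m, b, l)
  "efnntx" → prefix "efnn" already present; 2 new (t, x)
  "vmin" → prefix "vmi" already present; 1 new (n)
  "efnny" → prefix "efnn" already present; 1 new (y)
  "efnnyt" → prefix "efnny" already present; 1 new (t)
  "efnnuobyfk" → prefix "efnn" already present; 6 new (u, o, b, y, f, k)
  "efnnvshqi" → prefix "efnnv" already present; 4 new (s, h, q, i)
  "vmij" → prefix "vmij" already present; 0 new (none)
  "vmivxzeg" → prefix "vmi" already present; 5 new (v, x, z, e, g)
  "vmicquhren" → prefix "vmi" already present; 7 new (c, q, u, h, r, e, n)
Total nodes = 8 + 6 + 7 + 3 + 6 + 4 + 6 + 4 + 2 + 1 + 1 + 1 + 6 + 4 + 0 + 5 + 7 = 71

71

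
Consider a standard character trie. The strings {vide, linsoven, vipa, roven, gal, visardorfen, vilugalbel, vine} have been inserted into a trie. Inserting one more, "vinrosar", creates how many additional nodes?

5

Walking "vinrosar" from the root, the first 3 characters ("vin") follow existing edges; "r" is the first miss.
So 8 − 3 = 5 new nodes.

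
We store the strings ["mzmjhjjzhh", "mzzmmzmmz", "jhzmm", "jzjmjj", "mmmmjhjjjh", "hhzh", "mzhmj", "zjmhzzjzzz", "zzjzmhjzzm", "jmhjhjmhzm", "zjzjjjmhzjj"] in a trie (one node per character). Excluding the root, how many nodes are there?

80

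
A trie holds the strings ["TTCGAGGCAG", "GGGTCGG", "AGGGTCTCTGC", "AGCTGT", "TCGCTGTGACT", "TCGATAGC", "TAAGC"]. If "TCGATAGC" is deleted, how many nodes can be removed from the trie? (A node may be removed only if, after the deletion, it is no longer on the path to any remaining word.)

5

Walk "TCGATAGC" from the leaf back toward the root, removing each node that no remaining word uses.
The suffix "ATAGC" (5 nodes) is used only by "TCGATAGC"; the node for "TCG" still has the child "C", so pruning stops there.
Nodes removed: 5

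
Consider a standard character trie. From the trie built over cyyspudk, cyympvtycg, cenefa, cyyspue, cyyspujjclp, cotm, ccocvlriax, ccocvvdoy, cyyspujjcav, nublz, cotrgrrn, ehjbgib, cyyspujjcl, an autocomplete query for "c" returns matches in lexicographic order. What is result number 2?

ccocvvdoy

Words with prefix "c", in lexicographic order: "ccocvlriax", "ccocvvdoy", "cenefa", "cotm", "cotrgrrn", "cyympvtycg", "cyyspudk", "cyyspue", "cyyspujjcav", "cyyspujjcl", "cyyspujjclp"
Position 2: ccocvvdoy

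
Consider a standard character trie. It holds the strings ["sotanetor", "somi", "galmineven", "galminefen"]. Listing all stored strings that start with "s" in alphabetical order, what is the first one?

somi

DFS of the "s" subtree visits, in order: "somi", "sotanetor"
The 1st is somi.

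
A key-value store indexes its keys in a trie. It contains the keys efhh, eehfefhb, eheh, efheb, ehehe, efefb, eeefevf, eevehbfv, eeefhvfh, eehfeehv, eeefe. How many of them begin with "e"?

Walk to "e"; the words in its subtree are exactly those with that prefix.
Matches: "eeefe", "eeefevf", "eeefhvfh", "eehfeehv", "eehfefhb", "eevehbfv", "efefb", "efheb", "efhh", "eheh", "ehehe"
Count: 11

11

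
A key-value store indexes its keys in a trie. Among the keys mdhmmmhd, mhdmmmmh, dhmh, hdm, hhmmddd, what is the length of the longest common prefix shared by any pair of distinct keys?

Equivalently: take the maximum, over all pairs, of their longest common prefix length.
"hdm" and "hhmmddd" agree on "h" (1 characters) before diverging; nothing deeper is shared.
Longest shared-prefix length: 1

1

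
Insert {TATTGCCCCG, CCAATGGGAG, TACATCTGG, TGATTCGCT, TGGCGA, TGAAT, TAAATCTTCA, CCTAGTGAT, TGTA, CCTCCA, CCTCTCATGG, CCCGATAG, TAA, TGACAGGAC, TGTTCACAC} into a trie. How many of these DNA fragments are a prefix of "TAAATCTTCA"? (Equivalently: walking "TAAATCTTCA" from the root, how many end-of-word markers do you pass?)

2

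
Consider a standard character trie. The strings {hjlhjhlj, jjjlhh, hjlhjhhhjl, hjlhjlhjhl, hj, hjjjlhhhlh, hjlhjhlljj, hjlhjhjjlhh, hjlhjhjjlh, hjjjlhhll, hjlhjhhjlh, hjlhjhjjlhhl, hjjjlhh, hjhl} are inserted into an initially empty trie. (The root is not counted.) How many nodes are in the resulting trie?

47

Trace insertions, counting only characters that open a new branch:
  "hjlhjhlj" → 8 new (h, j, l, h, j, h, l, j)
  "jjjlhh" → 6 new (j, j, j, l, h, h)
  "hjlhjhhhjl" → prefix "hjlhjh" already present; 4 new (h, h, j, l)
  "hjlhjlhjhl" → prefix "hjlhj" already present; 5 new (l, h, j, h, l)
  "hj" → prefix "hj" already present; 0 new (none)
  "hjjjlhhhlh" → prefix "hj" already present; 8 new (j, j, l, h, h, h, l, h)
  "hjlhjhlljj" → prefix "hjlhjhl" already present; 3 new (l, j, j)
  "hjlhjhjjlhh" → prefix "hjlhjh" already present; 5 new (j, j, l, h, h)
  "hjlhjhjjlh" → prefix "hjlhjhjjlh" already present; 0 new (none)
  "hjjjlhhll" → prefix "hjjjlhh" already present; 2 new (l, l)
  "hjlhjhhjlh" → prefix "hjlhjhh" already present; 3 new (j, l, h)
  "hjlhjhjjlhhl" → prefix "hjlhjhjjlhh" already present; 1 new (l)
  "hjjjlhh" → prefix "hjjjlhh" already present; 0 new (none)
  "hjhl" → prefix "hj" already present; 2 new (h, l)
Total nodes = 8 + 6 + 4 + 5 + 0 + 8 + 3 + 5 + 0 + 2 + 3 + 1 + 0 + 2 = 47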